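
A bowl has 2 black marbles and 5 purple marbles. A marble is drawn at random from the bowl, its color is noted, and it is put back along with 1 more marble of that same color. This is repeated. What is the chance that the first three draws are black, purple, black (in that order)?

Track the composition after each reinforcement of +1.
P = (2/7) · (5/8) · (3/9) = 5/84 ≈ 0.0595.

5/84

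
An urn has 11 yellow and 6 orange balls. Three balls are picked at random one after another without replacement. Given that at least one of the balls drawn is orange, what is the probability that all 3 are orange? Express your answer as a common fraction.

P(all 3 orange) = C(6,3)/C(17,3) = 1/34; P(at least one orange) = 1 − C(11,3)/C(17,3) = 103/136.
Since 'all 3 orange' ⊆ 'at least one orange', P(all 3 | at least one) = 1/34 / 103/136 = 4/103 ≈ 0.0388.

4/103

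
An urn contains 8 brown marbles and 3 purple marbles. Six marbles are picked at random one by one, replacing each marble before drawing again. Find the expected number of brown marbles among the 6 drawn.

By linearity of expectation, E[X] = Σ P(draw i is brown); each independent draw has P(brown) = 8/11.
E[X] = 6 · 8/11 = 48/11 ≈ 4.3636.

48/11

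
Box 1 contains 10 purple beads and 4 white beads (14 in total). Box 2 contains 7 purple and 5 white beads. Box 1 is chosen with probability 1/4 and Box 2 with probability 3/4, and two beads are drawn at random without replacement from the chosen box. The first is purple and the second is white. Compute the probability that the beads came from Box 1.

176/813

P(E | Box 1) = 20/91; P(E | Box 2) = 35/132.
P(E) = 1/4·20/91 + 3/4·35/132 = 4065/16016.
By Bayes' rule, P(Box 1 | E) = 5/91 / 4065/16016 = 176/813 ≈ 0.2165.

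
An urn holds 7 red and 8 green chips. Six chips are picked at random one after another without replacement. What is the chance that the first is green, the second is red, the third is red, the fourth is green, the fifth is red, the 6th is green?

Multiply the conditional probability of each draw in order, without replacement, so each draw removes one from its color and from the total.
P = (8/15) · (7/14) · (6/13) · (7/12) · (5/11) · (6/10) = 14/715 ≈ 0.0196.

14/715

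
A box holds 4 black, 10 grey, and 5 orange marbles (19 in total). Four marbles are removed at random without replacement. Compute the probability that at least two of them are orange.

Sum the hypergeometric tail for j = 2,…,4 orange marbles.
Favorable = C(5,2)·C(14,2) + C(5,3)·C(14,1) + C(5,4)·C(14,0) = 1055; total = C(19,4) = 3876.
P = 1055/3876 = 1055/3876 ≈ 0.2722.

1055/3876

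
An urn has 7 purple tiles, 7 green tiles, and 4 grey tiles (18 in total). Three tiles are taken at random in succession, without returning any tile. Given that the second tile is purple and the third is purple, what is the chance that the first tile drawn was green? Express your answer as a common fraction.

7/16

P(first=green and the second tile is purple and the third is purple) = (7/18)·(7/17)·(6/16) = 49/816.
P(E) = Σ over first color = 35/816 + 49/816 + 7/204 = 7/51.
By Bayes, P(first=green | E) = 49/816 / 7/51 = 7/16 ≈ 0.4375.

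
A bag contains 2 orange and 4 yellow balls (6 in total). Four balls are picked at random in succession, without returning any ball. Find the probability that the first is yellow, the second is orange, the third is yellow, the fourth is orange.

1/15

Multiply the conditional probability of each draw in order, without replacement, so each draw removes one from its color and from the total.
P = (4/6) · (2/5) · (3/4) · (1/3) = 1/15 ≈ 0.0667.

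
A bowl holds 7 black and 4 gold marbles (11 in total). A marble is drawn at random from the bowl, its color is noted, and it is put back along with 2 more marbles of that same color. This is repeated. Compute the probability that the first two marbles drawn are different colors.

56/143

Either gold then black, or black then gold; after the first draw the total is 13.
P = (4/11)·(7/13) + (7/11)·(4/13) = 56/143 ≈ 0.3916.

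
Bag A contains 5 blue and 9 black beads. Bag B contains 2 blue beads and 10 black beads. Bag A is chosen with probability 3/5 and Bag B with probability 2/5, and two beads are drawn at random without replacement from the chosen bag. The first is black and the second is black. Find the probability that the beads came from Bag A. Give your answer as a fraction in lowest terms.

396/851

P(E | Bag A) = 36/91; P(E | Bag B) = 15/22.
P(E) = 3/5·36/91 + 2/5·15/22 = 2553/5005.
By Bayes' rule, P(Bag A | E) = 108/455 / 2553/5005 = 396/851 ≈ 0.4653.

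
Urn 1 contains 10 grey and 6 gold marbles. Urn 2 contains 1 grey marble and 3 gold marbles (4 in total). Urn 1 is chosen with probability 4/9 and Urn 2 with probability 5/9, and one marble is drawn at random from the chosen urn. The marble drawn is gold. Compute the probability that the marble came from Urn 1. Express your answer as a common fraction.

2/7

P(gold | Urn 1) = 3/8; P(gold | Urn 2) = 3/4.
P(gold) = 4/9·3/8 + 5/9·3/4 = 7/12.
By Bayes' rule, P(Urn 1 | gold) = 1/6 / 7/12 = 2/7 ≈ 0.2857.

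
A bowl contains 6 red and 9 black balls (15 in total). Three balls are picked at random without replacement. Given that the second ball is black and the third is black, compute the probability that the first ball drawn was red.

6/13

P(first=red and the second ball is black and the third is black) = (6/15)·(9/14)·(8/13) = 72/455.
P(E) = Σ over first color = 72/455 + 12/65 = 12/35.
By Bayes, P(first=red | E) = 72/455 / 12/35 = 6/13 ≈ 0.4615.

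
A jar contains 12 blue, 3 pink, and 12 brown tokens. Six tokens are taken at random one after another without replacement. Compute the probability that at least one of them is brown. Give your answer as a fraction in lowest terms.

407/414

Use the complement: P(at least one brown) = 1 − P(no brown).
P(none) = C(15,6)/C(27,6) = 5005/296010.
So P = 1 − 5005/296010 = 407/414 ≈ 0.9831.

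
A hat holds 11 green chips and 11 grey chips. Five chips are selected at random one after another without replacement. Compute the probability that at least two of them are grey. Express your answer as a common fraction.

Sum the hypergeometric tail for j = 2,…,5 grey chips.
Favorable = C(11,2)·C(11,3) + C(11,3)·C(11,2) + C(11,4)·C(11,1) + C(11,5)·C(11,0) = 22242; total = C(22,5) = 26334.
P = 22242/26334 = 337/399 ≈ 0.8446.

337/399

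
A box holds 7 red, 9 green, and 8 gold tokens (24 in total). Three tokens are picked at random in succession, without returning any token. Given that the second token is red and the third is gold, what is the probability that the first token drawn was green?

9/22

P(first=green and the second token is red and the third is gold) = (9/24)·(7/23)·(8/22) = 21/506.
P(E) = Σ over first color = 7/253 + 21/506 + 49/1518 = 7/69.
By Bayes, P(first=green | E) = 21/506 / 7/69 = 9/22 ≈ 0.4091.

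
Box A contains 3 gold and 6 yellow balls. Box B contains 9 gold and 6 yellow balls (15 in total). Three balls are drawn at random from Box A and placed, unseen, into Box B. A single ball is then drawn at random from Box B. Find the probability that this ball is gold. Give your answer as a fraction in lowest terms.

5/9

Condition on how many of the transferred balls are gold (from Box A: 3 gold of 9; then Box B has 18 total).
  0 gold: C(3,0)C(6,3)/C(9,3) = 5/21; then P = 9/18
  1 gold: C(3,1)C(6,2)/C(9,3) = 15/28; then P = 10/18
  2 gold: C(3,2)C(6,1)/C(9,3) = 3/14; then P = 11/18
  3 gold: C(3,3)C(6,0)/C(9,3) = 1/84; then P = 12/18
P(gold from Box B) = 5/9 ≈ 0.5556.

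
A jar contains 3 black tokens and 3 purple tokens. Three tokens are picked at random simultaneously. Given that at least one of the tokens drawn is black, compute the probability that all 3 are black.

P(all 3 black) = C(3,3)/C(6,3) = 1/20; P(at least one black) = 1 − C(3,3)/C(6,3) = 19/20.
Since 'all 3 black' ⊆ 'at least one black', P(all 3 | at least one) = 1/20 / 19/20 = 1/19 ≈ 0.0526.

1/19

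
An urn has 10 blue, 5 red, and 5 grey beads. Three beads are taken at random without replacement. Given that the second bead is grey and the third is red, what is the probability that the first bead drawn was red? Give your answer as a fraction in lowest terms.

2/9

P(first=red and the second bead is grey and the third is red) = (5/20)·(5/19)·(4/18) = 5/342.
P(E) = Σ over first color = 25/684 + 5/342 + 5/342 = 5/76.
By Bayes, P(first=red | E) = 5/342 / 5/76 = 2/9 ≈ 0.2222.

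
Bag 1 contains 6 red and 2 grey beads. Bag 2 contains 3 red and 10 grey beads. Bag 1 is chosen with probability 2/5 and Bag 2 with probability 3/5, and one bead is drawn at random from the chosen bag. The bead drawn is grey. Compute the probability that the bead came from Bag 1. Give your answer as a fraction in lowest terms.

13/73

P(grey | Bag 1) = 1/4; P(grey | Bag 2) = 10/13.
P(grey) = 2/5·1/4 + 3/5·10/13 = 73/130.
By Bayes' rule, P(Bag 1 | grey) = 1/10 / 73/130 = 13/73 ≈ 0.1781.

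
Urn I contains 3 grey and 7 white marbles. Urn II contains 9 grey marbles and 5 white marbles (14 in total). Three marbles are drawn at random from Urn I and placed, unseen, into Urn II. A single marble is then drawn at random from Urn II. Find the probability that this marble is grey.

99/170

Condition on how many of the transferred marbles are grey (from Urn I: 3 grey of 10; then Urn II has 17 total).
  0 grey: C(3,0)C(7,3)/C(10,3) = 7/24; then P = 9/17
  1 grey: C(3,1)C(7,2)/C(10,3) = 21/40; then P = 10/17
  2 grey: C(3,2)C(7,1)/C(10,3) = 7/40; then P = 11/17
  3 grey: C(3,3)C(7,0)/C(10,3) = 1/120; then P = 12/17
P(grey from Urn II) = 99/170 ≈ 0.5824.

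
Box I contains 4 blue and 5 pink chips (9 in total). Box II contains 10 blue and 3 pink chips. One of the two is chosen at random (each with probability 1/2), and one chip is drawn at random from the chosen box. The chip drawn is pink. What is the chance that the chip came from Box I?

65/92

P(pink | Box I) = 5/9; P(pink | Box II) = 3/13.
P(pink) = 1/2·5/9 + 1/2·3/13 = 46/117.
By Bayes' rule, P(Box I | pink) = 5/18 / 46/117 = 65/92 ≈ 0.7065.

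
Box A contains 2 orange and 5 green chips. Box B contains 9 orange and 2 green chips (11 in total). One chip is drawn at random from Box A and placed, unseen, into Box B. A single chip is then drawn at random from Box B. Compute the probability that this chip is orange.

Condition on how many of the transferred chips are orange (from Box A: 2 orange of 7; then Box B has 12 total).
  0 orange: C(2,0)C(5,1)/C(7,1) = 5/7; then P = 9/12
  1 orange: C(2,1)C(5,0)/C(7,1) = 2/7; then P = 10/12
P(orange from Box B) = 65/84 ≈ 0.7738.

65/84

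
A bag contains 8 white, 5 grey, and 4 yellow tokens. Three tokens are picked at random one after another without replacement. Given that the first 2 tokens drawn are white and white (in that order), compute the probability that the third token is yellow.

After removing 2 white, the bag has 4 yellow out of 15 remaining.
P(third is yellow | given) = 4/15 ≈ 0.2667.

4/15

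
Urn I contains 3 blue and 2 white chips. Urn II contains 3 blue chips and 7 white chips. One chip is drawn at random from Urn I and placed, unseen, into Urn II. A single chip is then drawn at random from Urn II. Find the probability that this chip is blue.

Condition on how many of the transferred chips are blue (from Urn I: 3 blue of 5; then Urn II has 11 total).
  0 blue: C(3,0)C(2,1)/C(5,1) = 2/5; then P = 3/11
  1 blue: C(3,1)C(2,0)/C(5,1) = 3/5; then P = 4/11
P(blue from Urn II) = 18/55 ≈ 0.3273.

18/55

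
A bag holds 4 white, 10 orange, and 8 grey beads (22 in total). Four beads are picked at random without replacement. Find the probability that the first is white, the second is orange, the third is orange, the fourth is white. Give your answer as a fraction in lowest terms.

9/1463

Multiply the conditional probability of each draw in order, without replacement, so each draw removes one from its color and from the total.
P = (4/22) · (10/21) · (9/20) · (3/19) = 9/1463 ≈ 0.0062.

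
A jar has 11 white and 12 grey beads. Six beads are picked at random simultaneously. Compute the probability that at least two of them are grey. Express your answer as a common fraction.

411/437

Sum the hypergeometric tail for j = 2,…,6 grey beads.
Favorable = C(12,2)·C(11,4) + C(12,3)·C(11,3) + C(12,4)·C(11,2) + C(12,5)·C(11,1) + C(12,6)·C(11,0) = 94941; total = C(23,6) = 100947.
P = 94941/100947 = 411/437 ≈ 0.9405.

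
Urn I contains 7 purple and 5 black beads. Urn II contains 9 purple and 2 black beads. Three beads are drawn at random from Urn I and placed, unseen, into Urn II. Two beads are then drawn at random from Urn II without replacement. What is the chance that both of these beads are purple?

Condition on how many of the transferred beads are purple (from Urn I: 7 purple of 12; then Urn II has 14 total).
  0 purple: C(7,0)C(5,3)/C(12,3) = 1/22; then P = C(9,2)/C(14,2) = 36/91
  1 purple: C(7,1)C(5,2)/C(12,3) = 7/22; then P = C(10,2)/C(14,2) = 45/91
  2 purple: C(7,2)C(5,1)/C(12,3) = 21/44; then P = C(11,2)/C(14,2) = 55/91
  3 purple: C(7,3)C(5,0)/C(12,3) = 7/44; then P = C(12,2)/C(14,2) = 66/91
P(both purple) = 2319/4004 ≈ 0.5792.

2319/4004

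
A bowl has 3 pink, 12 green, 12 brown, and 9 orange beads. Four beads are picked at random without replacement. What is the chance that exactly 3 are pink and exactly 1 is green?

Unordered draws without replacement: count favorable combinations over C(36,4).
Favorable = C(3,3) · C(12,1) · C(12,0) · C(9,0) = 12; total = C(36,4) = 58905.
P = 12/58905 = 4/19635 ≈ 0.0002.

4/19635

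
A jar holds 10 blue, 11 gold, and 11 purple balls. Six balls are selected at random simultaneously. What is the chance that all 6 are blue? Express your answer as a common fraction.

Unordered draws without replacement: count favorable combinations over C(32,6).
Favorable = C(10,6) · C(11,0) · C(11,0) = 210; total = C(32,6) = 906192.
P = 210/906192 = 5/21576 ≈ 0.0002.

5/21576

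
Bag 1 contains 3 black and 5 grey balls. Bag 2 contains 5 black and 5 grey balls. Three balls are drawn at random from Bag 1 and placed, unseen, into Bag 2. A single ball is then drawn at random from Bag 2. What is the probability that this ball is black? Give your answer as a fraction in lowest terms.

49/104

Condition on how many of the transferred balls are black (from Bag 1: 3 black of 8; then Bag 2 has 13 total).
  0 black: C(3,0)C(5,3)/C(8,3) = 5/28; then P = 5/13
  1 black: C(3,1)C(5,2)/C(8,3) = 15/28; then P = 6/13
  2 black: C(3,2)C(5,1)/C(8,3) = 15/56; then P = 7/13
  3 black: C(3,3)C(5,0)/C(8,3) = 1/56; then P = 8/13
P(black from Bag 2) = 49/104 ≈ 0.4712.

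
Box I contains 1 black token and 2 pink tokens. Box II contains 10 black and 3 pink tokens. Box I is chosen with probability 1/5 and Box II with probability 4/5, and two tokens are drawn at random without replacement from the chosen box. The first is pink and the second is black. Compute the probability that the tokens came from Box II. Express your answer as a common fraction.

30/43

P(E | Box I) = 1/3; P(E | Box II) = 5/26.
P(E) = 1/5·1/3 + 4/5·5/26 = 43/195.
By Bayes' rule, P(Box II | E) = 2/13 / 43/195 = 30/43 ≈ 0.6977.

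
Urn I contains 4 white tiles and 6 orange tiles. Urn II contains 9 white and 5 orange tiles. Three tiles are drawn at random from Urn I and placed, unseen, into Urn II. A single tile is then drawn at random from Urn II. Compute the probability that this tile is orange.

Condition on how many of the transferred tiles are orange (from Urn I: 6 orange of 10; then Urn II has 17 total).
  0 orange: C(6,0)C(4,3)/C(10,3) = 1/30; then P = 5/17
  1 orange: C(6,1)C(4,2)/C(10,3) = 3/10; then P = 6/17
  2 orange: C(6,2)C(4,1)/C(10,3) = 1/2; then P = 7/17
  3 orange: C(6,3)C(4,0)/C(10,3) = 1/6; then P = 8/17
P(orange from Urn II) = 2/5 ≈ 0.4000.

2/5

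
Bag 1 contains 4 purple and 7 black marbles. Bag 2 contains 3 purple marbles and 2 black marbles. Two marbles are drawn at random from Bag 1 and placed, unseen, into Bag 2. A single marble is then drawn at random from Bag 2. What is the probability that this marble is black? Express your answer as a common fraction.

36/77

Condition on how many of the transferred marbles are black (from Bag 1: 7 black of 11; then Bag 2 has 7 total).
  0 black: C(7,0)C(4,2)/C(11,2) = 6/55; then P = 2/7
  1 black: C(7,1)C(4,1)/C(11,2) = 28/55; then P = 3/7
  2 black: C(7,2)C(4,0)/C(11,2) = 21/55; then P = 4/7
P(black from Bag 2) = 36/77 ≈ 0.4675.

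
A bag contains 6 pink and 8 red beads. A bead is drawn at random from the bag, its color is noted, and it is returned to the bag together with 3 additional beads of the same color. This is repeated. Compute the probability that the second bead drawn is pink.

Condition on the first draw. If first is pink (prob 6/14), second-pink has prob (9)/(17); if not (prob 8/14), it has prob 6/(17).
P = (6/14)·(9/17) + (8/14)·(6/17) = 3/7 ≈ 0.4286.

3/7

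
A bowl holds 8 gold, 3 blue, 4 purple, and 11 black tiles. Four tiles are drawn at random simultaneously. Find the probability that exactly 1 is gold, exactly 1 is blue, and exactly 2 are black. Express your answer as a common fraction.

132/1495

Unordered draws without replacement: count favorable combinations over C(26,4).
Favorable = C(8,1) · C(3,1) · C(4,0) · C(11,2) = 1320; total = C(26,4) = 14950.
P = 1320/14950 = 132/1495 ≈ 0.0883.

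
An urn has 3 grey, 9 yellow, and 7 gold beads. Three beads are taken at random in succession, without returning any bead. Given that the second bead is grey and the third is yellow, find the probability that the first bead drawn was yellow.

P(first=yellow and the second bead is grey and the third is yellow) = (9/19)·(3/18)·(8/17) = 12/323.
P(E) = Σ over first color = 3/323 + 12/323 + 21/646 = 3/38.
By Bayes, P(first=yellow | E) = 12/323 / 3/38 = 8/17 ≈ 0.4706.

8/17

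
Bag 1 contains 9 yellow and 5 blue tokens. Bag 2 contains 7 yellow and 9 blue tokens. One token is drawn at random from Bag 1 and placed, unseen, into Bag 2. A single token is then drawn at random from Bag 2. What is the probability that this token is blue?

131/238

Condition on how many of the transferred tokens are blue (from Bag 1: 5 blue of 14; then Bag 2 has 17 total).
  0 blue: C(5,0)C(9,1)/C(14,1) = 9/14; then P = 9/17
  1 blue: C(5,1)C(9,0)/C(14,1) = 5/14; then P = 10/17
P(blue from Bag 2) = 131/238 ≈ 0.5504.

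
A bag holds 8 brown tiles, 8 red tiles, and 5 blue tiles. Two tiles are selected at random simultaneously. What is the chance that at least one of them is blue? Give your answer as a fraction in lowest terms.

Use the complement: P(at least one blue) = 1 − P(no blue).
P(none) = C(16,2)/C(21,2) = 120/210.
So P = 1 − 120/210 = 3/7 ≈ 0.4286.

3/7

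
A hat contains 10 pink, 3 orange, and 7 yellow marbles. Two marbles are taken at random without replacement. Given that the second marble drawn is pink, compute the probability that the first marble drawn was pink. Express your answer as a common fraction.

9/19

P(first=pink and the second marble drawn is pink) = (10/20)·(9/19) = 9/38.
P(the second marble drawn is pink) = Σ over first color = 9/38 + 3/38 + 7/38 = 1/2.
By Bayes, P(first=pink | the second marble drawn is pink) = 9/38 / 1/2 = 9/19 ≈ 0.4737.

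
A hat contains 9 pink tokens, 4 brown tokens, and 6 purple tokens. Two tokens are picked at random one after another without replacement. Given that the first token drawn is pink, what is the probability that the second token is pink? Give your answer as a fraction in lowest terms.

4/9

After removing 1 pink, the hat has 8 pink out of 18 remaining.
P(second is pink | given) = 8/18 = 4/9 ≈ 0.4444.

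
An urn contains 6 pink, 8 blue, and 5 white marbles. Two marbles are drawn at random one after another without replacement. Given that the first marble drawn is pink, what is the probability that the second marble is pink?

After removing 1 pink, the urn has 5 pink out of 18 remaining.
P(second is pink | given) = 5/18 ≈ 0.2778.

5/18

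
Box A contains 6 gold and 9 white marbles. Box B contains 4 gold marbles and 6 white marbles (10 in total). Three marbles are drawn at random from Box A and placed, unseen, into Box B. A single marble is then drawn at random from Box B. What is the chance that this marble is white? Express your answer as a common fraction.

3/5

Condition on how many of the transferred marbles are white (from Box A: 9 white of 15; then Box B has 13 total).
  0 white: C(9,0)C(6,3)/C(15,3) = 4/91; then P = 6/13
  1 white: C(9,1)C(6,2)/C(15,3) = 27/91; then P = 7/13
  2 white: C(9,2)C(6,1)/C(15,3) = 216/455; then P = 8/13
  3 white: C(9,3)C(6,0)/C(15,3) = 12/65; then P = 9/13
P(white from Box B) = 3/5 ≈ 0.6000.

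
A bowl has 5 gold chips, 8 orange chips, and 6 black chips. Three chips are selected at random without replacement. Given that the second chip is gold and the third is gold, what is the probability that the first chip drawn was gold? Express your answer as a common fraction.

3/17

P(first=gold and the second chip is gold and the third is gold) = (5/19)·(4/18)·(3/17) = 10/969.
P(E) = Σ over first color = 10/969 + 80/2907 + 20/969 = 10/171.
By Bayes, P(first=gold | E) = 10/969 / 10/171 = 3/17 ≈ 0.1765.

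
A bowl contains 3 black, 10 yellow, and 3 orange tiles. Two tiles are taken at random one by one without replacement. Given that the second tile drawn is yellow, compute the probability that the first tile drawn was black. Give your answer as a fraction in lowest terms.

1/5

P(first=black and the second tile drawn is yellow) = (3/16)·(10/15) = 1/8.
P(the second tile drawn is yellow) = Σ over first color = 1/8 + 3/8 + 1/8 = 5/8.
By Bayes, P(first=black | the second tile drawn is yellow) = 1/8 / 5/8 = 1/5 ≈ 0.2000.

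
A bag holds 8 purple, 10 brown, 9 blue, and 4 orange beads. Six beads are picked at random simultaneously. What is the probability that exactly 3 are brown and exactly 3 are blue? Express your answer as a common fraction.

Unordered draws without replacement: count favorable combinations over C(31,6).
Favorable = C(8,0) · C(10,3) · C(9,3) · C(4,0) = 10080; total = C(31,6) = 736281.
P = 10080/736281 = 160/11687 ≈ 0.0137.

160/11687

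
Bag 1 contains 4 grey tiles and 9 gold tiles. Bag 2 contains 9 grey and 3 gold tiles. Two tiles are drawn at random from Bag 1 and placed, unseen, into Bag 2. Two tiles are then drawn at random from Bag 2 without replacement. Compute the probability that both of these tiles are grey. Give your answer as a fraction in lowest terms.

Condition on how many of the transferred tiles are grey (from Bag 1: 4 grey of 13; then Bag 2 has 14 total).
  0 grey: C(4,0)C(9,2)/C(13,2) = 6/13; then P = C(9,2)/C(14,2) = 36/91
  1 grey: C(4,1)C(9,1)/C(13,2) = 6/13; then P = C(10,2)/C(14,2) = 45/91
  2 grey: C(4,2)C(9,0)/C(13,2) = 1/13; then P = C(11,2)/C(14,2) = 55/91
P(both grey) = 541/1183 ≈ 0.4573.

541/1183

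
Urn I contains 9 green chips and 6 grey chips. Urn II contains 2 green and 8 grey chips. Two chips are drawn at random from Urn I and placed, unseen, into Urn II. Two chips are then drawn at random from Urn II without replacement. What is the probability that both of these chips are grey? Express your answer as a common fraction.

403/770

Condition on how many of the transferred chips are grey (from Urn I: 6 grey of 15; then Urn II has 12 total).
  0 grey: C(6,0)C(9,2)/C(15,2) = 12/35; then P = C(8,2)/C(12,2) = 14/33
  1 grey: C(6,1)C(9,1)/C(15,2) = 18/35; then P = C(9,2)/C(12,2) = 6/11
  2 grey: C(6,2)C(9,0)/C(15,2) = 1/7; then P = C(10,2)/C(12,2) = 15/22
P(both grey) = 403/770 ≈ 0.5234.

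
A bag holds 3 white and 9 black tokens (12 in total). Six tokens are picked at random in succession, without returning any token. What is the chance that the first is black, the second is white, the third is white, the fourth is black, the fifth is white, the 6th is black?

1/220

Multiply the conditional probability of each draw in order, without replacement, so each draw removes one from its color and from the total.
P = (9/12) · (3/11) · (2/10) · (8/9) · (1/8) · (7/7) = 1/220 ≈ 0.0045.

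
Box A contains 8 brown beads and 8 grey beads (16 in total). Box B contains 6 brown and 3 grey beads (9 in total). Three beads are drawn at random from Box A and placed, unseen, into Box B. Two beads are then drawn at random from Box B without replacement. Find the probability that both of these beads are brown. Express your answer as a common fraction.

Condition on how many of the transferred beads are brown (from Box A: 8 brown of 16; then Box B has 12 total).
  0 brown: C(8,0)C(8,3)/C(16,3) = 1/10; then P = C(6,2)/C(12,2) = 5/22
  1 brown: C(8,1)C(8,2)/C(16,3) = 2/5; then P = C(7,2)/C(12,2) = 7/22
  2 brown: C(8,2)C(8,1)/C(16,3) = 2/5; then P = C(8,2)/C(12,2) = 14/33
  3 brown: C(8,3)C(8,0)/C(16,3) = 1/10; then P = C(9,2)/C(12,2) = 6/11
P(both brown) = 247/660 ≈ 0.3742.

247/660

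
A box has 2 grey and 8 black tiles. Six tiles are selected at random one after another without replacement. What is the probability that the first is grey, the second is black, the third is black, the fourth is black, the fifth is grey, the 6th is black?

1/45

Multiply the conditional probability of each draw in order, without replacement, so each draw removes one from its color and from the total.
P = (2/10) · (8/9) · (7/8) · (6/7) · (1/6) · (5/5) = 1/45 ≈ 0.0222.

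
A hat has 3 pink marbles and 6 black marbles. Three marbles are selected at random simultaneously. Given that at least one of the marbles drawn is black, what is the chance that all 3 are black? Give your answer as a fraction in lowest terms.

20/83

P(all 3 black) = C(6,3)/C(9,3) = 5/21; P(at least one black) = 1 − C(3,3)/C(9,3) = 83/84.
Since 'all 3 black' ⊆ 'at least one black', P(all 3 | at least one) = 5/21 / 83/84 = 20/83 ≈ 0.2410.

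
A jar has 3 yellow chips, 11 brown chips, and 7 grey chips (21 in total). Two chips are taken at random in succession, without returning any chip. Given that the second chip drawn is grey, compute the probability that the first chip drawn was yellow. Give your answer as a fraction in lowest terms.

3/20

P(first=yellow and the second chip drawn is grey) = (3/21)·(7/20) = 1/20.
P(the second chip drawn is grey) = Σ over first color = 1/20 + 11/60 + 1/10 = 1/3.
By Bayes, P(first=yellow | the second chip drawn is grey) = 1/20 / 1/3 = 3/20 ≈ 0.1500.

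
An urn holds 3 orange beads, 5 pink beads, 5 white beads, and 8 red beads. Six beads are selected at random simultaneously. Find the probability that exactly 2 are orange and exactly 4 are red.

Unordered draws without replacement: count favorable combinations over C(21,6).
Favorable = C(3,2) · C(5,0) · C(5,0) · C(8,4) = 210; total = C(21,6) = 54264.
P = 210/54264 = 5/1292 ≈ 0.0039.

5/1292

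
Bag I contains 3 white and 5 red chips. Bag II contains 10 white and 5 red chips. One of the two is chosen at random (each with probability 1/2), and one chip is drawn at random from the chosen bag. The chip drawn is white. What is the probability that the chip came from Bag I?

P(white | Bag I) = 3/8; P(white | Bag II) = 2/3.
P(white) = 1/2·3/8 + 1/2·2/3 = 25/48.
By Bayes' rule, P(Bag I | white) = 3/16 / 25/48 = 9/25 ≈ 0.3600.

9/25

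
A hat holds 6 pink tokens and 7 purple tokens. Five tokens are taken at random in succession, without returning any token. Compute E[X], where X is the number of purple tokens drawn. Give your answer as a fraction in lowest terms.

By linearity of expectation, E[X] = Σ P(draw i is purple); by symmetry each draw (even without replacement) has P(purple) = 7/13.
E[X] = 5 · 7/13 = 35/13 ≈ 2.6923.

35/13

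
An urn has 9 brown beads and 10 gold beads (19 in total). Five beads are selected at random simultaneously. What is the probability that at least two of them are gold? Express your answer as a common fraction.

569/646

Sum the hypergeometric tail for j = 2,…,5 gold beads.
Favorable = C(10,2)·C(9,3) + C(10,3)·C(9,2) + C(10,4)·C(9,1) + C(10,5)·C(9,0) = 10242; total = C(19,5) = 11628.
P = 10242/11628 = 569/646 ≈ 0.8808.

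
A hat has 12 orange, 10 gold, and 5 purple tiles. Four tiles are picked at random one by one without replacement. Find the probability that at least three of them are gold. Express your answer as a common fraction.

5/39

Sum the hypergeometric tail for j = 3,…,4 gold tiles.
Favorable = C(10,3)·C(17,1) + C(10,4)·C(17,0) = 2250; total = C(27,4) = 17550.
P = 2250/17550 = 5/39 ≈ 0.1282.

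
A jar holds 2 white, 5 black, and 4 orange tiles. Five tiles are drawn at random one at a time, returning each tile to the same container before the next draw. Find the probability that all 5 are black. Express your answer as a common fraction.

Multiply the conditional probability of each draw in order, with replacement (the composition resets each draw).
P = (5/11) · (5/11) · (5/11) · (5/11) · (5/11) = 3125/161051 ≈ 0.0194.

3125/161051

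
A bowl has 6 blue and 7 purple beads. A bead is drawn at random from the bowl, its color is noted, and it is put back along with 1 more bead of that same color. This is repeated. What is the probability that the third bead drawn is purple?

7/13

Sum over the four possibilities for the first two draws (purple/not-purple each), tracking how the purple count and total change by +1 per draw.
P(third is purple) = 7/13 ≈ 0.5385. (In a Pólya urn every draw has the same marginal probability 7/13.)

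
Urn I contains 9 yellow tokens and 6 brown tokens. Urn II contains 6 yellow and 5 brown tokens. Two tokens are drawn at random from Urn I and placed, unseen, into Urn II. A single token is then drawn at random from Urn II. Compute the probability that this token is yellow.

36/65

Condition on how many of the transferred tokens are yellow (from Urn I: 9 yellow of 15; then Urn II has 13 total).
  0 yellow: C(9,0)C(6,2)/C(15,2) = 1/7; then P = 6/13
  1 yellow: C(9,1)C(6,1)/C(15,2) = 18/35; then P = 7/13
  2 yellow: C(9,2)C(6,0)/C(15,2) = 12/35; then P = 8/13
P(yellow from Urn II) = 36/65 ≈ 0.5538.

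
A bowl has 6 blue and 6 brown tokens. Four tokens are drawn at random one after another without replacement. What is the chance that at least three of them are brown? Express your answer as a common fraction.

Sum the hypergeometric tail for j = 3,…,4 brown tokens.
Favorable = C(6,3)·C(6,1) + C(6,4)·C(6,0) = 135; total = C(12,4) = 495.
P = 135/495 = 3/11 ≈ 0.2727.

3/11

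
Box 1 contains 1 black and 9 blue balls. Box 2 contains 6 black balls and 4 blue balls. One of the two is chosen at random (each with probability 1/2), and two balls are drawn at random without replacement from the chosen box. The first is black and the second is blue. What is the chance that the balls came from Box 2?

P(E | Box 1) = 1/10; P(E | Box 2) = 4/15.
P(E) = 1/2·1/10 + 1/2·4/15 = 11/60.
By Bayes' rule, P(Box 2 | E) = 2/15 / 11/60 = 8/11 ≈ 0.7273.

8/11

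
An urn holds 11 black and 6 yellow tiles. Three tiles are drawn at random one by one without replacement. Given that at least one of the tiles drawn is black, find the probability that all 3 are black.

1/4

P(all 3 black) = C(11,3)/C(17,3) = 33/136; P(at least one black) = 1 − C(6,3)/C(17,3) = 33/34.
Since 'all 3 black' ⊆ 'at least one black', P(all 3 | at least one) = 33/136 / 33/34 = 1/4 ≈ 0.2500.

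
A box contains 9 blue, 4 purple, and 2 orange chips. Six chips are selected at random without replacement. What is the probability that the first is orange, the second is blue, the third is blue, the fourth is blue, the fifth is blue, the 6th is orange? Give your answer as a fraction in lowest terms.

Multiply the conditional probability of each draw in order, without replacement, so each draw removes one from its color and from the total.
P = (2/15) · (9/14) · (8/13) · (7/12) · (6/11) · (1/10) = 6/3575 ≈ 0.0017.

6/3575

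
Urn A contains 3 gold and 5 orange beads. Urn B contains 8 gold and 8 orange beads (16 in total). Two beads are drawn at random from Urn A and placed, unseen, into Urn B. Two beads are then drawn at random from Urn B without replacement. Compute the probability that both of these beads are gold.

Condition on how many of the transferred beads are gold (from Urn A: 3 gold of 8; then Urn B has 18 total).
  0 gold: C(3,0)C(5,2)/C(8,2) = 5/14; then P = C(8,2)/C(18,2) = 28/153
  1 gold: C(3,1)C(5,1)/C(8,2) = 15/28; then P = C(9,2)/C(18,2) = 4/17
  2 gold: C(3,2)C(5,0)/C(8,2) = 3/28; then P = C(10,2)/C(18,2) = 5/17
P(both gold) = 955/4284 ≈ 0.2229.

955/4284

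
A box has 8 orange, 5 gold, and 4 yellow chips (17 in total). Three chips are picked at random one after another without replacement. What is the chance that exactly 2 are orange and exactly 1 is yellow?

Unordered draws without replacement: count favorable combinations over C(17,3).
Favorable = C(8,2) · C(5,0) · C(4,1) = 112; total = C(17,3) = 680.
P = 112/680 = 14/85 ≈ 0.1647.

14/85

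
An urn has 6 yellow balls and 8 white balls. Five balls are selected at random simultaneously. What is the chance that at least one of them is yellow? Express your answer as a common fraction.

139/143

Use the complement: P(at least one yellow) = 1 − P(no yellow).
P(none) = C(8,5)/C(14,5) = 56/2002.
So P = 1 − 56/2002 = 139/143 ≈ 0.9720.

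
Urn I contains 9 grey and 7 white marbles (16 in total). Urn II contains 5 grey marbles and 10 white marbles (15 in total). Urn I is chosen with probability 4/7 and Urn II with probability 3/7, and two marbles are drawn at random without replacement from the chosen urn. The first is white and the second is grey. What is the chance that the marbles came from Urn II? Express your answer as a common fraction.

P(E | Urn I) = 21/80; P(E | Urn II) = 5/21.
P(E) = 4/7·21/80 + 3/7·5/21 = 247/980.
By Bayes' rule, P(Urn II | E) = 5/49 / 247/980 = 100/247 ≈ 0.4049.

100/247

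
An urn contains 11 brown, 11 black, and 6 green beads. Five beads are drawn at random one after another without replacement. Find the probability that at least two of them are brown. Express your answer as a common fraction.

1177/1755

Sum the hypergeometric tail for j = 2,…,5 brown beads.
Favorable = C(11,2)·C(17,3) + C(11,3)·C(17,2) + C(11,4)·C(17,1) + C(11,5)·C(17,0) = 65912; total = C(28,5) = 98280.
P = 65912/98280 = 1177/1755 ≈ 0.6707.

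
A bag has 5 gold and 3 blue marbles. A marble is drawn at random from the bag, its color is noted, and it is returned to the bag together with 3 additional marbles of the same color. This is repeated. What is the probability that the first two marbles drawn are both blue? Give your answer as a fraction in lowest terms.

9/44

After a blue draw the bag holds 6 blue out of 11.
P = (3/8)·(6/11) = 9/44 ≈ 0.2045.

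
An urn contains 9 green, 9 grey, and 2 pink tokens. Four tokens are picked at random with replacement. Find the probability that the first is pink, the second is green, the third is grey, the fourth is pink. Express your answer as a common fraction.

Multiply the conditional probability of each draw in order, with replacement (the composition resets each draw).
P = (2/20) · (9/20) · (9/20) · (2/20) = 81/40000 ≈ 0.0020.

81/40000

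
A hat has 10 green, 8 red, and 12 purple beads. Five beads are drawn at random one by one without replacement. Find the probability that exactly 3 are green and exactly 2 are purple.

440/7917

Unordered draws without replacement: count favorable combinations over C(30,5).
Favorable = C(10,3) · C(8,0) · C(12,2) = 7920; total = C(30,5) = 142506.
P = 7920/142506 = 440/7917 ≈ 0.0556.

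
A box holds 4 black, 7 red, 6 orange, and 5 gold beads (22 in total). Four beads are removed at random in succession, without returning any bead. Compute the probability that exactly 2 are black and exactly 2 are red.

Unordered draws without replacement: count favorable combinations over C(22,4).
Favorable = C(4,2) · C(7,2) · C(6,0) · C(5,0) = 126; total = C(22,4) = 7315.
P = 126/7315 = 18/1045 ≈ 0.0172.

18/1045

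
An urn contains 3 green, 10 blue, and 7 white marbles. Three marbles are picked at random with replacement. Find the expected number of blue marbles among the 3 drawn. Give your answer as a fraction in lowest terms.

By linearity of expectation, E[X] = Σ P(draw i is blue); each independent draw has P(blue) = 10/20.
E[X] = 3 · 10/20 = 3/2 ≈ 1.5000.

3/2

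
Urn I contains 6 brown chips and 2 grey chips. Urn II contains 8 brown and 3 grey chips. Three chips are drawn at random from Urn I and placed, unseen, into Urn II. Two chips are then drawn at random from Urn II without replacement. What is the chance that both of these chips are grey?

75/1274

Condition on how many of the transferred chips are grey (from Urn I: 2 grey of 8; then Urn II has 14 total).
  0 grey: C(2,0)C(6,3)/C(8,3) = 5/14; then P = C(3,2)/C(14,2) = 3/91
  1 grey: C(2,1)C(6,2)/C(8,3) = 15/28; then P = C(4,2)/C(14,2) = 6/91
  2 grey: C(2,2)C(6,1)/C(8,3) = 3/28; then P = C(5,2)/C(14,2) = 10/91
P(both grey) = 75/1274 ≈ 0.0589.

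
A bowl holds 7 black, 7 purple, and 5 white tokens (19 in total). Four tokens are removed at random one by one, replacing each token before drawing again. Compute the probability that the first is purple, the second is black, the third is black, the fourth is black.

2401/130321

Multiply the conditional probability of each draw in order, with replacement (the composition resets each draw).
P = (7/19) · (7/19) · (7/19) · (7/19) = 2401/130321 ≈ 0.0184.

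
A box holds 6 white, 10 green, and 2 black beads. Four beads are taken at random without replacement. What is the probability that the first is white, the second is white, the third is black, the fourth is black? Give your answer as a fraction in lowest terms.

1/1224

Multiply the conditional probability of each draw in order, without replacement, so each draw removes one from its color and from the total.
P = (6/18) · (5/17) · (2/16) · (1/15) = 1/1224 ≈ 0.0008.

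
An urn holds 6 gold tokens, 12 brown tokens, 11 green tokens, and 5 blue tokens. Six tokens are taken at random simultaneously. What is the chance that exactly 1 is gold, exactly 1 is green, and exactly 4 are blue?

Unordered draws without replacement: count favorable combinations over C(34,6).
Favorable = C(6,1) · C(12,0) · C(11,1) · C(5,4) = 330; total = C(34,6) = 1344904.
P = 330/1344904 = 15/61132 ≈ 0.0002.

15/61132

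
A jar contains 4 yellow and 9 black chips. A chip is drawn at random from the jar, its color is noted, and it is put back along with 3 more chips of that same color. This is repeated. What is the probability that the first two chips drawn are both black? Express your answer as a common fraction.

After a black draw the jar holds 12 black out of 16.
P = (9/13)·(12/16) = 27/52 ≈ 0.5192.

27/52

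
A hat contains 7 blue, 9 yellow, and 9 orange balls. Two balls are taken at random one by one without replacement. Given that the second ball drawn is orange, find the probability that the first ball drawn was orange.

1/3

P(first=orange and the second ball drawn is orange) = (9/25)·(8/24) = 3/25.
P(the second ball drawn is orange) = Σ over first color = 21/200 + 27/200 + 3/25 = 9/25.
By Bayes, P(first=orange | the second ball drawn is orange) = 3/25 / 9/25 = 1/3 ≈ 0.3333.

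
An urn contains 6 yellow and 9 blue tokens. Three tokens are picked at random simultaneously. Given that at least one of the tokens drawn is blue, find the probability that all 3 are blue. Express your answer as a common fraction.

28/145

P(all 3 blue) = C(9,3)/C(15,3) = 12/65; P(at least one blue) = 1 − C(6,3)/C(15,3) = 87/91.
Since 'all 3 blue' ⊆ 'at least one blue', P(all 3 | at least one) = 12/65 / 87/91 = 28/145 ≈ 0.1931.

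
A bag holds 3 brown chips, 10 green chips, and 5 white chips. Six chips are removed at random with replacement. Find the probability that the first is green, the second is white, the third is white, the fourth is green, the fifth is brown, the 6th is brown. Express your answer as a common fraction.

625/944784

Multiply the conditional probability of each draw in order, with replacement (the composition resets each draw).
P = (10/18) · (5/18) · (5/18) · (10/18) · (3/18) · (3/18) = 625/944784 ≈ 0.0007.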